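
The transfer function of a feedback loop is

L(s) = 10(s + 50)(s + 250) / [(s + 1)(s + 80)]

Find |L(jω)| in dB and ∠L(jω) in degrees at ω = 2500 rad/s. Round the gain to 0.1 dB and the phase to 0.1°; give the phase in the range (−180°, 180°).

20.0 dB, -5.0°

At s = jω = j2500:
zero (s+50): 50 + j2500 → |·| = √(50²+2500²) = √6252500 ≈ 2500.5, ∠ = arctan(2500/50) ≈ 88.85°
zero (s+250): 250 + j2500 → |·| = √(250²+2500²) = √6312500 ≈ 2512.5, ∠ = arctan(2500/250) ≈ 84.29°
pole (s+1): 1 + j2500 → |·| = √(1²+2500²) = √6250001 ≈ 2500, ∠ = arctan(2500/1) ≈ 89.98°
pole (s+80): 80 + j2500 → |·| = √(80²+2500²) = √6256400 ≈ 2501.3, ∠ = arctan(2500/80) ≈ 88.17°
|L| = 10 · 6.2825e+06 / 6.2532e+06 ≈ 10.047
Gain = 20 log₁₀(10.047) ≈ 20.04 dB
∠L = 173.14° − 178.15° = -5.01°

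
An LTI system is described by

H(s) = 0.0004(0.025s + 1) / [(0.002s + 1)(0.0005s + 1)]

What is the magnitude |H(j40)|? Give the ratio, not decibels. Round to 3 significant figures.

At ω = 40 rad/s:
zero (1 + j40·0.025) = 1 + j1 → |·| ≈ 1.4142, ∠ ≈ 45.00°
pole (1 + j40·0.002) = 1 + j0.08 → |·| ≈ 1.0032, ∠ ≈ 4.57°
pole (1 + j40·0.0005) = 1 + j0.02 → |·| ≈ 1.0002, ∠ ≈ 1.15°
|H| = 0.0004 · 1.4142 / (1.0032 · 1.0002) ≈ 0.00056376

0.000564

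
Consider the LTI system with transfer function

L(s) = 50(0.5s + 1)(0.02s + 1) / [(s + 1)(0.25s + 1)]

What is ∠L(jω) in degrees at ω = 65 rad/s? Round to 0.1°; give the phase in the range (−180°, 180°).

-34.9°

At ω = 65 rad/s:
zero (1 + j65·0.5) = 1 + j32.5 → |·| ≈ 32.515, ∠ ≈ 88.24°
zero (1 + j65·0.02) = 1 + j1.3 → |·| ≈ 1.6401, ∠ ≈ 52.43°
pole (1 + j65·1) = 1 + j65 → |·| ≈ 65.008, ∠ ≈ 89.12°
pole (1 + j65·0.25) = 1 + j16.25 → |·| ≈ 16.281, ∠ ≈ 86.48°
∠L = (88.24° + 52.43°) − (89.12° + 86.48°) = -34.93°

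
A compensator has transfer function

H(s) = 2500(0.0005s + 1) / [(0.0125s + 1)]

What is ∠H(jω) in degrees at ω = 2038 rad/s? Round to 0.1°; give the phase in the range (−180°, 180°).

-42.2°

At ω = 2038 rad/s:
zero (1 + j2038·0.0005) = 1 + j1.019 → |·| ≈ 1.4277, ∠ ≈ 45.54°
pole (1 + j2038·0.0125) = 1 + j25.475 → |·| ≈ 25.495, ∠ ≈ 87.75°
∠H = (45.54°) − (87.75°) = -42.21°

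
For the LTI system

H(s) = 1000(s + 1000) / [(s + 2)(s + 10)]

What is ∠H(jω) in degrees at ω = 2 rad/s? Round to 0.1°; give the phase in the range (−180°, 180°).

-56.2°

At s = jω = j2:
zero (s+1000): 1000 + j2 → |·| = √(1000²+2²) = √1000004 ≈ 1000, ∠ = arctan(2/1000) ≈ 0.11°
pole (s+2): 2 + j2 → |·| = √(2²+2²) = √8 ≈ 2.8284, ∠ = arctan(2/2) ≈ 45.00°
pole (s+10): 10 + j2 → |·| = √(10²+2²) = √104 ≈ 10.198, ∠ = arctan(2/10) ≈ 11.31°
∠H = 0.11° − 56.31° = -56.20°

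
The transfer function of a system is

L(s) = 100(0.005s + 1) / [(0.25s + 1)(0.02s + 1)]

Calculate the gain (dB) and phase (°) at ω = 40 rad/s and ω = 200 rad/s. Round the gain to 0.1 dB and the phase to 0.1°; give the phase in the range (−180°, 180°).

At ω = 40 rad/s:
zero (1 + j40·0.005) = 1 + j0.2 → |·| ≈ 1.0198, ∠ ≈ 11.31°
pole (1 + j40·0.25) = 1 + j10 → |·| ≈ 10.05, ∠ ≈ 84.29°
pole (1 + j40·0.02) = 1 + j0.8 → |·| ≈ 1.2806, ∠ ≈ 38.66°
|L| = 100 · 1.0198 / (10.05 · 1.2806) ≈ 7.9238
Gain = 20 log₁₀(7.9238) ≈ 17.98 dB
∠L = (11.31°) − (84.29° + 38.66°) = -111.64°

At ω = 200 rad/s:
zero (1 + j200·0.005) = 1 + j1 → |·| ≈ 1.4142, ∠ ≈ 45.00°
pole (1 + j200·0.25) = 1 + j50 → |·| ≈ 50.01, ∠ ≈ 88.85°
pole (1 + j200·0.02) = 1 + j4 → |·| ≈ 4.1231, ∠ ≈ 75.96°
|L| = 100 · 1.4142 / (50.01 · 4.1231) ≈ 0.68585
Gain = 20 log₁₀(0.68585) ≈ -3.28 dB
∠L = (45.00°) − (88.85° + 75.96°) = -119.81°

ω = 40: 18.0 dB, -111.6°; ω = 200: -3.3 dB, -119.8°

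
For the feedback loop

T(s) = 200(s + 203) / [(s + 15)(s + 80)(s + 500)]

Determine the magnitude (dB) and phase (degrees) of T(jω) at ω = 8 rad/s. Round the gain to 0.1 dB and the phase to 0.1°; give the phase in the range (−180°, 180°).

-24.5 dB, -32.4°

At s = jω = j8:
zero (s+203): 203 + j8 → |·| = √(203²+8²) = √41273 ≈ 203.16, ∠ = arctan(8/203) ≈ 2.26°
pole (s+15): 15 + j8 → |·| = √(15²+8²) = √289 ≈ 17, ∠ = arctan(8/15) ≈ 28.07°
pole (s+80): 80 + j8 → |·| = √(80²+8²) = √6464 ≈ 80.399, ∠ = arctan(8/80) ≈ 5.71°
pole (s+500): 500 + j8 → |·| = √(500²+8²) = √250064 ≈ 500.06, ∠ = arctan(8/500) ≈ 0.92°
|T| = 200 · 203.16 / 6.8347e+05 ≈ 0.05945
Gain = 20 log₁₀(0.05945) ≈ -24.52 dB
∠T = 2.26° − 34.70° = -32.44°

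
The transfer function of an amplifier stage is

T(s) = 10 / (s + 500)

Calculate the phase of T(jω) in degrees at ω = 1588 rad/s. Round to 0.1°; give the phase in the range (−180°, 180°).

At s = jω = j1588:
pole (s+500): 500 + j1588 → |·| = √(500²+1588²) = √2771744 ≈ 1664.9, ∠ = arctan(1588/500) ≈ 72.52°
∠T = 0.00° − 72.52° = -72.52°

-72.5°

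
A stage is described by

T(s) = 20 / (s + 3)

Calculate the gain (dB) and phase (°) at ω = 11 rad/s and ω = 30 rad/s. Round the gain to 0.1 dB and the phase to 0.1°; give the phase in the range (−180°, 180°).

Substitute s = j11:
Numerator: 20 = 20 + j0
Denominator: (j11) + 3 = 3 + j11
|N| = √(20² + 0²) ≈ 20, ∠N ≈ 0.00°
|D| = √(3² + 11²) ≈ 11.402, ∠D ≈ 74.74°
|T| = 20 / 11.402 ≈ 1.7541
Gain = 20 log₁₀(1.7541) ≈ 4.88 dB
∠T = 0.00° − 74.74° = -74.74°

Substitute s = j30:
Numerator: 20 = 20 + j0
Denominator: (j30) + 3 = 3 + j30
|N| = √(20² + 0²) ≈ 20, ∠N ≈ 0.00°
|D| = √(3² + 30²) ≈ 30.15, ∠D ≈ 84.29°
|T| = 20 / 30.15 ≈ 0.66335
Gain = 20 log₁₀(0.66335) ≈ -3.57 dB
∠T = 0.00° − 84.29° = -84.29°

ω = 11: 4.9 dB, -74.7°; ω = 30: -3.6 dB, -84.3°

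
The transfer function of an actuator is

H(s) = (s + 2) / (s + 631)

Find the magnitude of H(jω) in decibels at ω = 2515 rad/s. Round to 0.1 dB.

At s = jω = j2515:
zero (s+2): 2 + j2515 → |·| = √(2²+2515²) = √6325229 ≈ 2515, ∠ = arctan(2515/2) ≈ 89.95°
pole (s+631): 631 + j2515 → |·| = √(631²+2515²) = √6723386 ≈ 2592.9, ∠ = arctan(2515/631) ≈ 75.92°
|H| = 1 · 2515 / 2592.9 ≈ 0.96996
Gain = 20 log₁₀(0.96996) ≈ -0.26 dB

-0.3 dB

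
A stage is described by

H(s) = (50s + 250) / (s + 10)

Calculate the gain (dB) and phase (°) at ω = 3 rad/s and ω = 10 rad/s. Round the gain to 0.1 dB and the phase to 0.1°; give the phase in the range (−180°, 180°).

Substitute s = j3:
Numerator: 50(j3) + 250 = 250 + j150
Denominator: (j3) + 10 = 10 + j3
|N| = √(250² + 150²) ≈ 291.55, ∠N ≈ 30.96°
|D| = √(10² + 3²) ≈ 10.44, ∠D ≈ 16.70°
|H| = 291.55 / 10.44 ≈ 27.926
Gain = 20 log₁₀(27.926) ≈ 28.92 dB
∠H = 30.96° − 16.70° = 14.26°

Substitute s = j10:
Numerator: 50(j10) + 250 = 250 + j500
Denominator: (j10) + 10 = 10 + j10
|N| = √(250² + 500²) ≈ 559.02, ∠N ≈ 63.43°
|D| = √(10² + 10²) ≈ 14.142, ∠D ≈ 45.00°
|H| = 559.02 / 14.142 ≈ 39.529
Gain = 20 log₁₀(39.529) ≈ 31.94 dB
∠H = 63.43° − 45.00° = 18.43°

ω = 3: 28.9 dB, 14.3°; ω = 10: 31.9 dB, 18.4°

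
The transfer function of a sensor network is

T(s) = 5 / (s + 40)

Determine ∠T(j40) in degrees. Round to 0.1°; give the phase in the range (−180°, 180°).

-45.0°

Substitute s = j40:
Numerator: 5 = 5 + j0
Denominator: (j40) + 40 = 40 + j40
|N| = √(5² + 0²) ≈ 5, ∠N ≈ 0.00°
|D| = √(40² + 40²) ≈ 56.569, ∠D ≈ 45.00°
∠T = 0.00° − 45.00° = -45.00°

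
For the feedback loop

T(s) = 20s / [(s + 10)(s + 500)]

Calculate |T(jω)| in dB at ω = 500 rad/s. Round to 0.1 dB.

At s = jω = j500:
zero at origin: s = j500 → |·| = 500, ∠ = 90.00°
pole (s+10): 10 + j500 → |·| = √(10²+500²) = √250100 ≈ 500.1, ∠ = arctan(500/10) ≈ 88.85°
pole (s+500): 500 + j500 → |·| = √(500²+500²) = √500000 ≈ 707.11, ∠ = arctan(500/500) ≈ 45.00°
|T| = 20 · 500 / 3.5363e+05 ≈ 0.028278
Gain = 20 log₁₀(0.028278) ≈ -30.97 dB

-31.0 dB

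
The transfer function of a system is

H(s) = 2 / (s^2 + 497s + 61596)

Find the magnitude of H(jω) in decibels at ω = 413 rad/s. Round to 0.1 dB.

-101.3 dB

Substitute s = j413:
Numerator: 2 = 2 + j0
Denominator: (j413)^2 + 497(j413) + 61596 = -108973 + j205261
|N| = √(2² + 0²) ≈ 2, ∠N ≈ 0.00°
|D| = √(108973² + 205261²) ≈ 2.3239e+05, ∠D ≈ 117.96°
|H| = 2 / 2.3239e+05 ≈ 8.6062e-06
Gain = 20 log₁₀(8.6062e-06) ≈ -101.30 dB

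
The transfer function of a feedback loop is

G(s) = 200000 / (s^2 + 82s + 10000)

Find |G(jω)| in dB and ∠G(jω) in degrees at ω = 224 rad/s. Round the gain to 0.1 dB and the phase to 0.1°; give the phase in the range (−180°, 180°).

At s = jω = j224:
quadratic: (j224)² + 82·j224 + 10000 = -40176 + j18368 → |·| ≈ 44176, ∠ ≈ 155.43°
|G| = 200000 / 44176 ≈ 4.5273
Gain = 20 log₁₀(4.5273) ≈ 13.12 dB
∠G = 0.00° − 155.43° = -155.43°

13.1 dB, -155.4°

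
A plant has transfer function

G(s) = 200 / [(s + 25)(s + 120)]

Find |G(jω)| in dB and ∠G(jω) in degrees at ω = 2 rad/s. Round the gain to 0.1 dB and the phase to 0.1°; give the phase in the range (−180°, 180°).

At s = jω = j2:
pole (s+25): 25 + j2 → |·| = √(25²+2²) = √629 ≈ 25.08, ∠ = arctan(2/25) ≈ 4.57°
pole (s+120): 120 + j2 → |·| = √(120²+2²) = √14404 ≈ 120.02, ∠ = arctan(2/120) ≈ 0.95°
|G| = 200 / 3010.1 ≈ 0.066443
Gain = 20 log₁₀(0.066443) ≈ -23.55 dB
∠G = 0.00° − 5.52° = -5.52°

-23.6 dB, -5.5°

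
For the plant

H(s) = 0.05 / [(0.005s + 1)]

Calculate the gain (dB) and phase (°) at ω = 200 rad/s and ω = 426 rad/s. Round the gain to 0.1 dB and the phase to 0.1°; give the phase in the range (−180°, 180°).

At ω = 200 rad/s:
pole (1 + j200·0.005) = 1 + j1 → |·| ≈ 1.4142, ∠ ≈ 45.00°
|H| = 0.05 · 1 / (1.4142) ≈ 0.035356
Gain = 20 log₁₀(0.035356) ≈ -29.03 dB
∠H = (0°) − (45.00°) = -45.00°

At ω = 426 rad/s:
pole (1 + j426·0.005) = 1 + j2.13 → |·| ≈ 2.3531, ∠ ≈ 64.85°
|H| = 0.05 · 1 / (2.3531) ≈ 0.021249
Gain = 20 log₁₀(0.021249) ≈ -33.45 dB
∠H = (0°) − (64.85°) = -64.85°

ω = 200: -29.0 dB, -45.0°; ω = 426: -33.5 dB, -64.9°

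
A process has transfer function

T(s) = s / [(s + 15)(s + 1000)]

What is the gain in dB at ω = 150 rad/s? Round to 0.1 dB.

-60.1 dB

At s = jω = j150:
zero at origin: s = j150 → |·| = 150, ∠ = 90.00°
pole (s+15): 15 + j150 → |·| = √(15²+150²) = √22725 ≈ 150.75, ∠ = arctan(150/15) ≈ 84.29°
pole (s+1000): 1000 + j150 → |·| = √(1000²+150²) = √1022500 ≈ 1011.2, ∠ = arctan(150/1000) ≈ 8.53°
|T| = 1 · 150 / 1.5244e+05 ≈ 0.00098399
Gain = 20 log₁₀(0.00098399) ≈ -60.14 dB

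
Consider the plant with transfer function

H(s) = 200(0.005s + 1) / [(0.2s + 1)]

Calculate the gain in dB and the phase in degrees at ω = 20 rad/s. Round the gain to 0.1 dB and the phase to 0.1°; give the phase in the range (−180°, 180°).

33.8 dB, -70.3°

At ω = 20 rad/s:
zero (1 + j20·0.005) = 1 + j0.1 → |·| ≈ 1.005, ∠ ≈ 5.71°
pole (1 + j20·0.2) = 1 + j4 → |·| ≈ 4.1231, ∠ ≈ 75.96°
|H| = 200 · 1.005 / (4.1231) ≈ 48.75
Gain = 20 log₁₀(48.75) ≈ 33.76 dB
∠H = (5.71°) − (75.96°) = -70.25°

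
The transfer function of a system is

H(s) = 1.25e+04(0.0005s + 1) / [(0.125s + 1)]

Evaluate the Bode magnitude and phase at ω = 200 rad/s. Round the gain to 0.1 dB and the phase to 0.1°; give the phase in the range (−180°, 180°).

At ω = 200 rad/s:
zero (1 + j200·0.0005) = 1 + j0.1 → |·| ≈ 1.005, ∠ ≈ 5.71°
pole (1 + j200·0.125) = 1 + j25 → |·| ≈ 25.02, ∠ ≈ 87.71°
|H| = 1.25e+04 · 1.005 / (25.02) ≈ 502.1
Gain = 20 log₁₀(502.1) ≈ 54.02 dB
∠H = (5.71°) − (87.71°) = -82.00°

54.0 dB, -82.0°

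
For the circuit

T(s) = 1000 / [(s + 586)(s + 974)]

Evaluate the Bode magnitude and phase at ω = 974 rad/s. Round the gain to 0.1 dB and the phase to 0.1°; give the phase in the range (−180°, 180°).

At s = jω = j974:
pole (s+586): 586 + j974 → |·| = √(586²+974²) = √1292072 ≈ 1136.7, ∠ = arctan(974/586) ≈ 58.97°
pole (s+974): 974 + j974 → |·| = √(974²+974²) = √1897352 ≈ 1377.4, ∠ = arctan(974/974) ≈ 45.00°
|T| = 1000 / 1.5657e+06 ≈ 0.00063869
Gain = 20 log₁₀(0.00063869) ≈ -63.89 dB
∠T = 0.00° − 103.97° = -103.97°

-63.9 dB, -104.0°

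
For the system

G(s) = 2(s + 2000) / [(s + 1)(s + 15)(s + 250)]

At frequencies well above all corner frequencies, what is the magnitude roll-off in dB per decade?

-40 dB/decade

Each pole contributes −20 dB/decade at high frequency; each zero contributes +20 dB/decade.
Net: 1 zero(s) − 3 pole(s) → -40 dB/decade.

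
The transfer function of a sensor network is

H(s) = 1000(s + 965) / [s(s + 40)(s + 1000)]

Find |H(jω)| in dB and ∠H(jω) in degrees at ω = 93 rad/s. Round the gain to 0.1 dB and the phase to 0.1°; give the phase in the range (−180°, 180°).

At s = jω = j93:
zero (s+965): 965 + j93 → |·| = √(965²+93²) = √939874 ≈ 969.47, ∠ = arctan(93/965) ≈ 5.50°
pole (s+40): 40 + j93 → |·| = √(40²+93²) = √10249 ≈ 101.24, ∠ = arctan(93/40) ≈ 66.73°
pole (s+1000): 1000 + j93 → |·| = √(1000²+93²) = √1008649 ≈ 1004.3, ∠ = arctan(93/1000) ≈ 5.31°
pole at origin: |s| = 93, ∠ = 90.00° (in denominator)
|H| = 1000 · 969.47 / 9.4558e+06 ≈ 0.10253
Gain = 20 log₁₀(0.10253) ≈ -19.78 dB
∠H = 5.50° − 162.04° = -156.54°

-19.8 dB, -156.5°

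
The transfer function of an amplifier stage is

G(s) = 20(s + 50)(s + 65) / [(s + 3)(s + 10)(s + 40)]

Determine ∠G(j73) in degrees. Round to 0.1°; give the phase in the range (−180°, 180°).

At s = jω = j73:
zero (s+50): 50 + j73 → |·| = √(50²+73²) = √7829 ≈ 88.482, ∠ = arctan(73/50) ≈ 55.59°
zero (s+65): 65 + j73 → |·| = √(65²+73²) = √9554 ≈ 97.745, ∠ = arctan(73/65) ≈ 48.32°
pole (s+3): 3 + j73 → |·| = √(3²+73²) = √5338 ≈ 73.062, ∠ = arctan(73/3) ≈ 87.65°
pole (s+10): 10 + j73 → |·| = √(10²+73²) = √5429 ≈ 73.682, ∠ = arctan(73/10) ≈ 82.20°
pole (s+40): 40 + j73 → |·| = √(40²+73²) = √6929 ≈ 83.241, ∠ = arctan(73/40) ≈ 61.28°
∠G = 103.91° − 231.13° = -127.22°

-127.2°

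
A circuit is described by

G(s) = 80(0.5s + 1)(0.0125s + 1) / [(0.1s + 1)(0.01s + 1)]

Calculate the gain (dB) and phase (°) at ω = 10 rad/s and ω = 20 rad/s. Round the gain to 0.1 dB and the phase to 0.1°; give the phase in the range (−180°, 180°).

At ω = 10 rad/s:
zero (1 + j10·0.5) = 1 + j5 → |·| ≈ 5.099, ∠ ≈ 78.69°
zero (1 + j10·0.0125) = 1 + j0.125 → |·| ≈ 1.0078, ∠ ≈ 7.13°
pole (1 + j10·0.1) = 1 + j1 → |·| ≈ 1.4142, ∠ ≈ 45.00°
pole (1 + j10·0.01) = 1 + j0.1 → |·| ≈ 1.005, ∠ ≈ 5.71°
|G| = 80 · 5.099 · 1.0078 / (1.4142 · 1.005) ≈ 289.25
Gain = 20 log₁₀(289.25) ≈ 49.23 dB
∠G = (78.69° + 7.13°) − (45.00° + 5.71°) = 35.11°

At ω = 20 rad/s:
zero (1 + j20·0.5) = 1 + j10 → |·| ≈ 10.05, ∠ ≈ 84.29°
zero (1 + j20·0.0125) = 1 + j0.25 → |·| ≈ 1.0308, ∠ ≈ 14.04°
pole (1 + j20·0.1) = 1 + j2 → |·| ≈ 2.2361, ∠ ≈ 63.43°
pole (1 + j20·0.01) = 1 + j0.2 → |·| ≈ 1.0198, ∠ ≈ 11.31°
|G| = 80 · 10.05 · 1.0308 / (2.2361 · 1.0198) ≈ 363.43
Gain = 20 log₁₀(363.43) ≈ 51.21 dB
∠G = (84.29° + 14.04°) − (63.43° + 11.31°) = 23.59°

ω = 10: 49.2 dB, 35.1°; ω = 20: 51.2 dB, 23.6°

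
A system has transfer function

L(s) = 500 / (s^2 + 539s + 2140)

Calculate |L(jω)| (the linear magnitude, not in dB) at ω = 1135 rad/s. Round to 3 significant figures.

0.000351

Substitute s = j1135:
Numerator: 500 = 500 + j0
Denominator: (j1135)^2 + 539(j1135) + 2140 = -1286085 + j611765
|N| = √(500² + 0²) ≈ 500, ∠N ≈ 0.00°
|D| = √(1286085² + 611765²) ≈ 1.4242e+06, ∠D ≈ 154.56°
|L| = 500 / 1.4242e+06 ≈ 0.00035107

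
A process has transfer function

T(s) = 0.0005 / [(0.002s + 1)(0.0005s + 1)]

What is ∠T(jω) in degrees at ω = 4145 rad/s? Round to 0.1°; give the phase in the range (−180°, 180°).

-147.4°

At ω = 4145 rad/s:
pole (1 + j4145·0.002) = 1 + j8.29 → |·| ≈ 8.3501, ∠ ≈ 83.12°
pole (1 + j4145·0.0005) = 1 + j2.0725 → |·| ≈ 2.3011, ∠ ≈ 64.24°
∠T = (0°) − (83.12° + 64.24°) = -147.36°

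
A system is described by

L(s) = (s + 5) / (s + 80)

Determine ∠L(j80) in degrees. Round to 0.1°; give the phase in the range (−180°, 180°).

41.4°

Substitute s = j80:
Numerator: (j80) + 5 = 5 + j80
Denominator: (j80) + 80 = 80 + j80
|N| = √(5² + 80²) ≈ 80.156, ∠N ≈ 86.42°
|D| = √(80² + 80²) ≈ 113.14, ∠D ≈ 45.00°
∠L = 86.42° − 45.00° = 41.42°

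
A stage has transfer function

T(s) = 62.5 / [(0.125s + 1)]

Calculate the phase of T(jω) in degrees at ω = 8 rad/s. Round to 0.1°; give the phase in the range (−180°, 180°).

-45.0°

At ω = 8 rad/s:
pole (1 + j8·0.125) = 1 + j1 → |·| ≈ 1.4142, ∠ ≈ 45.00°
∠T = (0°) − (45.00°) = -45.00°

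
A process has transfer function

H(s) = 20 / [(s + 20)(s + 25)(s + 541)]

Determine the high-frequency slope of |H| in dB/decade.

-60 dB/decade

Each pole contributes −20 dB/decade at high frequency; each zero contributes +20 dB/decade.
Net: 0 zero(s) − 3 pole(s) → -60 dB/decade.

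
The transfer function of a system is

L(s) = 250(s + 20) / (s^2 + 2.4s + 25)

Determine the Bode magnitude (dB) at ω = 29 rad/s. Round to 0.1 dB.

At s = jω = j29:
zero (s+20): 20 + j29 → |·| = √(20²+29²) = √1241 ≈ 35.228, ∠ = arctan(29/20) ≈ 55.41°
quadratic: (j29)² + 2.4·j29 + 25 = -816 + j69.6 → |·| ≈ 818.96, ∠ ≈ 175.12°
|L| = 250 · 35.228 / 818.96 ≈ 10.754
Gain = 20 log₁₀(10.754) ≈ 20.63 dB

20.6 dB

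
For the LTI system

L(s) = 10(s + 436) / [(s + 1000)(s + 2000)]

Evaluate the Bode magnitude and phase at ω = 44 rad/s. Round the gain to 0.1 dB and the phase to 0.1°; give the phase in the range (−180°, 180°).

-53.2 dB, 2.0°

At s = jω = j44:
zero (s+436): 436 + j44 → |·| = √(436²+44²) = √192032 ≈ 438.21, ∠ = arctan(44/436) ≈ 5.76°
pole (s+1000): 1000 + j44 → |·| = √(1000²+44²) = √1001936 ≈ 1001, ∠ = arctan(44/1000) ≈ 2.52°
pole (s+2000): 2000 + j44 → |·| = √(2000²+44²) = √4001936 ≈ 2000.5, ∠ = arctan(44/2000) ≈ 1.26°
|L| = 10 · 438.21 / 2.0025e+06 ≈ 0.0021883
Gain = 20 log₁₀(0.0021883) ≈ -53.20 dB
∠L = 5.76° − 3.78° = 1.98°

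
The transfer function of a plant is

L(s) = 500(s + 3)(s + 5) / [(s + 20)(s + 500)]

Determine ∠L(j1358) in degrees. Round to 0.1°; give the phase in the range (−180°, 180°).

At s = jω = j1358:
zero (s+3): 3 + j1358 → |·| = √(3²+1358²) = √1844173 ≈ 1358, ∠ = arctan(1358/3) ≈ 89.87°
zero (s+5): 5 + j1358 → |·| = √(5²+1358²) = √1844189 ≈ 1358, ∠ = arctan(1358/5) ≈ 89.79°
pole (s+20): 20 + j1358 → |·| = √(20²+1358²) = √1844564 ≈ 1358.1, ∠ = arctan(1358/20) ≈ 89.16°
pole (s+500): 500 + j1358 → |·| = √(500²+1358²) = √2094164 ≈ 1447.1, ∠ = arctan(1358/500) ≈ 69.79°
∠L = 179.66° − 158.95° = 20.71°

20.7°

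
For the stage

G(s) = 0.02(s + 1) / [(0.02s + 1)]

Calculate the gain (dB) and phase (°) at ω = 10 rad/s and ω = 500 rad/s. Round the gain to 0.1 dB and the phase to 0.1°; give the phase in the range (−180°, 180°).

At ω = 10 rad/s:
zero (1 + j10·1) = 1 + j10 → |·| ≈ 10.05, ∠ ≈ 84.29°
pole (1 + j10·0.02) = 1 + j0.2 → |·| ≈ 1.0198, ∠ ≈ 11.31°
|G| = 0.02 · 10.05 / (1.0198) ≈ 0.1971
Gain = 20 log₁₀(0.1971) ≈ -14.11 dB
∠G = (84.29°) − (11.31°) = 72.98°

At ω = 500 rad/s:
zero (1 + j500·1) = 1 + j500 → |·| ≈ 500, ∠ ≈ 89.89°
pole (1 + j500·0.02) = 1 + j10 → |·| ≈ 10.05, ∠ ≈ 84.29°
|G| = 0.02 · 500 / (10.05) ≈ 0.99502
Gain = 20 log₁₀(0.99502) ≈ -0.04 dB
∠G = (89.89°) − (84.29°) = 5.60°

ω = 10: -14.1 dB, 73.0°; ω = 500: -0.0 dB, 5.6°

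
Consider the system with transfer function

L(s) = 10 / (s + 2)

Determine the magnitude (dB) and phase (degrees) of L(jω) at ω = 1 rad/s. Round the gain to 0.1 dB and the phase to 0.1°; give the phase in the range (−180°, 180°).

Substitute s = j1:
Numerator: 10 = 10 + j0
Denominator: (j1) + 2 = 2 + j1
|N| = √(10² + 0²) ≈ 10, ∠N ≈ 0.00°
|D| = √(2² + 1²) ≈ 2.2361, ∠D ≈ 26.57°
|L| = 10 / 2.2361 ≈ 4.4721
Gain = 20 log₁₀(4.4721) ≈ 13.01 dB
∠L = 0.00° − 26.57° = -26.57°

13.0 dB, -26.6°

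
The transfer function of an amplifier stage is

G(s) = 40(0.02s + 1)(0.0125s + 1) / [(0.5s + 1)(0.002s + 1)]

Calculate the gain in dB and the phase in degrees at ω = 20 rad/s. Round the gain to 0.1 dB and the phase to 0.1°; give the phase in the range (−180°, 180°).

At ω = 20 rad/s:
zero (1 + j20·0.02) = 1 + j0.4 → |·| ≈ 1.077, ∠ ≈ 21.80°
zero (1 + j20·0.0125) = 1 + j0.25 → |·| ≈ 1.0308, ∠ ≈ 14.04°
pole (1 + j20·0.5) = 1 + j10 → |·| ≈ 10.05, ∠ ≈ 84.29°
pole (1 + j20·0.002) = 1 + j0.04 → |·| ≈ 1.0008, ∠ ≈ 2.29°
|G| = 40 · 1.077 · 1.0308 / (10.05 · 1.0008) ≈ 4.4151
Gain = 20 log₁₀(4.4151) ≈ 12.90 dB
∠G = (21.80° + 14.04°) − (84.29° + 2.29°) = -50.74°

12.9 dB, -50.7°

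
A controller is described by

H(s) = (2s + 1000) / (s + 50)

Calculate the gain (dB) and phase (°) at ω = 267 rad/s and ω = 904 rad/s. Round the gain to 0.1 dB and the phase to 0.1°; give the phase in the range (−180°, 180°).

Substitute s = j267:
Numerator: 2(j267) + 1000 = 1000 + j534
Denominator: (j267) + 50 = 50 + j267
|N| = √(1000² + 534²) ≈ 1133.6, ∠N ≈ 28.10°
|D| = √(50² + 267²) ≈ 271.64, ∠D ≈ 79.39°
|H| = 1133.6 / 271.64 ≈ 4.1732
Gain = 20 log₁₀(4.1732) ≈ 12.41 dB
∠H = 28.10° − 79.39° = -51.29°

Substitute s = j904:
Numerator: 2(j904) + 1000 = 1000 + j1808
Denominator: (j904) + 50 = 50 + j904
|N| = √(1000² + 1808²) ≈ 2066.1, ∠N ≈ 61.05°
|D| = √(50² + 904²) ≈ 905.38, ∠D ≈ 86.83°
|H| = 2066.1 / 905.38 ≈ 2.282
Gain = 20 log₁₀(2.282) ≈ 7.17 dB
∠H = 61.05° − 86.83° = -25.78°

ω = 267: 12.4 dB, -51.3°; ω = 904: 7.2 dB, -25.8°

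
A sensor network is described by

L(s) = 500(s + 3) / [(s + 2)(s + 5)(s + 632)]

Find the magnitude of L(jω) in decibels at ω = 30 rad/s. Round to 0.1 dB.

-31.7 dB

At s = jω = j30:
zero (s+3): 3 + j30 → |·| = √(3²+30²) = √909 ≈ 30.15, ∠ = arctan(30/3) ≈ 84.29°
pole (s+2): 2 + j30 → |·| = √(2²+30²) = √904 ≈ 30.067, ∠ = arctan(30/2) ≈ 86.19°
pole (s+5): 5 + j30 → |·| = √(5²+30²) = √925 ≈ 30.414, ∠ = arctan(30/5) ≈ 80.54°
pole (s+632): 632 + j30 → |·| = √(632²+30²) = √400324 ≈ 632.71, ∠ = arctan(30/632) ≈ 2.72°
|L| = 500 · 30.15 / 5.7859e+05 ≈ 0.026055
Gain = 20 log₁₀(0.026055) ≈ -31.68 dB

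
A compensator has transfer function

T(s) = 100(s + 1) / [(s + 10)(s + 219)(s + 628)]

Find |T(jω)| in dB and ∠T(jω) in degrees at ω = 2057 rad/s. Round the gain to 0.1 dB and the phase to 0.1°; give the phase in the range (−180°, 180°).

At s = jω = j2057:
zero (s+1): 1 + j2057 → |·| = √(1²+2057²) = √4231250 ≈ 2057, ∠ = arctan(2057/1) ≈ 89.97°
pole (s+10): 10 + j2057 → |·| = √(10²+2057²) = √4231349 ≈ 2057, ∠ = arctan(2057/10) ≈ 89.72°
pole (s+219): 219 + j2057 → |·| = √(219²+2057²) = √4279210 ≈ 2068.6, ∠ = arctan(2057/219) ≈ 83.92°
pole (s+628): 628 + j2057 → |·| = √(628²+2057²) = √4625633 ≈ 2150.7, ∠ = arctan(2057/628) ≈ 73.02°
|T| = 100 · 2057 / 9.1515e+09 ≈ 2.2477e-05
Gain = 20 log₁₀(2.2477e-05) ≈ -92.97 dB
∠T = 89.97° − 246.66° = -156.69°

-93.0 dB, -156.7°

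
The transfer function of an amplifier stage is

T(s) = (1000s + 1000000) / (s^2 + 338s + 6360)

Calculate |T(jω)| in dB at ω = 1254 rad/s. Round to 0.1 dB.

Substitute s = j1254:
Numerator: 1000(j1254) + 1000000 = 1000000 + j1254000
Denominator: (j1254)^2 + 338(j1254) + 6360 = -1566156 + j423852
|N| = √(1000000² + 1254000²) ≈ 1.6039e+06, ∠N ≈ 51.43°
|D| = √(1566156² + 423852²) ≈ 1.6225e+06, ∠D ≈ 164.86°
|T| = 1.6039e+06 / 1.6225e+06 ≈ 0.98854
Gain = 20 log₁₀(0.98854) ≈ -0.10 dB

-0.1 dB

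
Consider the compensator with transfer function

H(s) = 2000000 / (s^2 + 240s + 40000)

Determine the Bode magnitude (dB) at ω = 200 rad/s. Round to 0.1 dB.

32.4 dB

At s = jω = j200:
quadratic: (j200)² + 240·j200 + 40000 = 0 + j48000 → |·| ≈ 48000, ∠ ≈ 90.00°
|H| = 2000000 / 48000 ≈ 41.667
Gain = 20 log₁₀(41.667) ≈ 32.40 dB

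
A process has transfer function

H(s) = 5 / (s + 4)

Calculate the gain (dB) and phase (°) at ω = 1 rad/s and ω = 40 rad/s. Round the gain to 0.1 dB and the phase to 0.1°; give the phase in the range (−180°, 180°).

ω = 1: 1.7 dB, -14.0°; ω = 40: -18.1 dB, -84.3°

At s = jω = j1:
pole (s+4): 4 + j1 → |·| = √(4²+1²) = √17 ≈ 4.1231, ∠ = arctan(1/4) ≈ 14.04°
|H| = 5 / 4.1231 ≈ 1.2127
Gain = 20 log₁₀(1.2127) ≈ 1.68 dB
∠H = 0.00° − 14.04° = -14.04°

At s = jω = j40:
pole (s+4): 4 + j40 → |·| = √(4²+40²) = √1616 ≈ 40.2, ∠ = arctan(40/4) ≈ 84.29°
|H| = 5 / 40.2 ≈ 0.12438
Gain = 20 log₁₀(0.12438) ≈ -18.10 dB
∠H = 0.00° − 84.29° = -84.29°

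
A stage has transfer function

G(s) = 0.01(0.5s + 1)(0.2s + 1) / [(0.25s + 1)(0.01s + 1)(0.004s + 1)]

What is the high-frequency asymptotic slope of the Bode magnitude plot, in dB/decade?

Each pole contributes −20 dB/decade at high frequency; each zero contributes +20 dB/decade.
Net: 2 zero(s) − 3 pole(s) → -20 dB/decade.

-20 dB/decade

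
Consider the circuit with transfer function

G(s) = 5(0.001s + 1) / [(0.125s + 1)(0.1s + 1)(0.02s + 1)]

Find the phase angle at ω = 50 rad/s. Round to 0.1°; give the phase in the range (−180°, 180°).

158.3°

At ω = 50 rad/s:
zero (1 + j50·0.001) = 1 + j0.05 → |·| ≈ 1.0012, ∠ ≈ 2.86°
pole (1 + j50·0.125) = 1 + j6.25 → |·| ≈ 6.3295, ∠ ≈ 80.91°
pole (1 + j50·0.1) = 1 + j5 → |·| ≈ 5.099, ∠ ≈ 78.69°
pole (1 + j50·0.02) = 1 + j1 → |·| ≈ 1.4142, ∠ ≈ 45.00°
∠G = (2.86°) − (80.91° + 78.69° + 45.00°) = -201.74° ≡ 158.26° (principal value)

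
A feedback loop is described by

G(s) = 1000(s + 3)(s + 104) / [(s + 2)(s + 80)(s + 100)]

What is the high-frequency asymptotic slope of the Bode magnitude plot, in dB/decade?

Each pole contributes −20 dB/decade at high frequency; each zero contributes +20 dB/decade.
Net: 2 zero(s) − 3 pole(s) → -20 dB/decade.

-20 dB/decade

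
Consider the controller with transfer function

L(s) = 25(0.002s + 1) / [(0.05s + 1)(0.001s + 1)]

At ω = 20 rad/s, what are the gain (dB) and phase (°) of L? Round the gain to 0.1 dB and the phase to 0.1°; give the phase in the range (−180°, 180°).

At ω = 20 rad/s:
zero (1 + j20·0.002) = 1 + j0.04 → |·| ≈ 1.0008, ∠ ≈ 2.29°
pole (1 + j20·0.05) = 1 + j1 → |·| ≈ 1.4142, ∠ ≈ 45.00°
pole (1 + j20·0.001) = 1 + j0.02 → |·| ≈ 1.0002, ∠ ≈ 1.15°
|L| = 25 · 1.0008 / (1.4142 · 1.0002) ≈ 17.688
Gain = 20 log₁₀(17.688) ≈ 24.95 dB
∠L = (2.29°) − (45.00° + 1.15°) = -43.86°

25.0 dB, -43.9°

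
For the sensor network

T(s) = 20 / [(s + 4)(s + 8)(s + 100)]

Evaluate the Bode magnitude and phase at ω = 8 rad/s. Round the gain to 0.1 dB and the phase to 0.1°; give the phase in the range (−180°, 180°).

At s = jω = j8:
pole (s+4): 4 + j8 → |·| = √(4²+8²) = √80 ≈ 8.9443, ∠ = arctan(8/4) ≈ 63.43°
pole (s+8): 8 + j8 → |·| = √(8²+8²) = √128 ≈ 11.314, ∠ = arctan(8/8) ≈ 45.00°
pole (s+100): 100 + j8 → |·| = √(100²+8²) = √10064 ≈ 100.32, ∠ = arctan(8/100) ≈ 4.57°
|T| = 20 / 10152 ≈ 0.0019701
Gain = 20 log₁₀(0.0019701) ≈ -54.11 dB
∠T = 0.00° − 113.00° = -113.00°

-54.1 dB, -113.0°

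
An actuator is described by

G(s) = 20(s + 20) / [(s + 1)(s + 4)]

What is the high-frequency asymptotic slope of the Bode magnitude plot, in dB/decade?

-20 dB/decade

Each pole contributes −20 dB/decade at high frequency; each zero contributes +20 dB/decade.
Net: 1 zero(s) − 2 pole(s) → -20 dB/decade.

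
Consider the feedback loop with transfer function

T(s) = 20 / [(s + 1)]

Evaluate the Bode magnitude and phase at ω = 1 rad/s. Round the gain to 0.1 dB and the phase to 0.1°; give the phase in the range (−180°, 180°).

At ω = 1 rad/s:
pole (1 + j1·1) = 1 + j1 → |·| ≈ 1.4142, ∠ ≈ 45.00°
|T| = 20 · 1 / (1.4142) ≈ 14.142
Gain = 20 log₁₀(14.142) ≈ 23.01 dB
∠T = (0°) − (45.00°) = -45.00°

23.0 dB, -45.0°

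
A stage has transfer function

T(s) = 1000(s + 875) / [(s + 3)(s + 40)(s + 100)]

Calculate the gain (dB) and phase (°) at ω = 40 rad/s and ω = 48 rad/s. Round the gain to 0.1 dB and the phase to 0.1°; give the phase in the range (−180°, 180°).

ω = 40: 11.1 dB, -149.9°; ω = 48: 8.4 dB, -159.1°

At s = jω = j40:
zero (s+875): 875 + j40 → |·| = √(875²+40²) = √767225 ≈ 875.91, ∠ = arctan(40/875) ≈ 2.62°
pole (s+3): 3 + j40 → |·| = √(3²+40²) = √1609 ≈ 40.112, ∠ = arctan(40/3) ≈ 85.71°
pole (s+40): 40 + j40 → |·| = √(40²+40²) = √3200 ≈ 56.569, ∠ = arctan(40/40) ≈ 45.00°
pole (s+100): 100 + j40 → |·| = √(100²+40²) = √11600 ≈ 107.7, ∠ = arctan(40/100) ≈ 21.80°
|T| = 1000 · 875.91 / 2.4438e+05 ≈ 3.5842
Gain = 20 log₁₀(3.5842) ≈ 11.09 dB
∠T = 2.62° − 152.51° = -149.89°

At s = jω = j48:
zero (s+875): 875 + j48 → |·| = √(875²+48²) = √767929 ≈ 876.32, ∠ = arctan(48/875) ≈ 3.14°
pole (s+3): 3 + j48 → |·| = √(3²+48²) = √2313 ≈ 48.094, ∠ = arctan(48/3) ≈ 86.42°
pole (s+40): 40 + j48 → |·| = √(40²+48²) = √3904 ≈ 62.482, ∠ = arctan(48/40) ≈ 50.19°
pole (s+100): 100 + j48 → |·| = √(100²+48²) = √12304 ≈ 110.92, ∠ = arctan(48/100) ≈ 25.64°
|T| = 1000 · 876.32 / 3.3332e+05 ≈ 2.6291
Gain = 20 log₁₀(2.6291) ≈ 8.40 dB
∠T = 3.14° − 162.25° = -159.11°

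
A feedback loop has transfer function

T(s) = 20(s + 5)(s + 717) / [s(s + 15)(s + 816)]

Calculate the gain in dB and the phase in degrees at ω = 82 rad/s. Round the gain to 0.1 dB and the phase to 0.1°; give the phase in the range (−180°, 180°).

-13.5 dB, -82.3°

At s = jω = j82:
zero (s+5): 5 + j82 → |·| = √(5²+82²) = √6749 ≈ 82.152, ∠ = arctan(82/5) ≈ 86.51°
zero (s+717): 717 + j82 → |·| = √(717²+82²) = √520813 ≈ 721.67, ∠ = arctan(82/717) ≈ 6.52°
pole (s+15): 15 + j82 → |·| = √(15²+82²) = √6949 ≈ 83.361, ∠ = arctan(82/15) ≈ 79.63°
pole (s+816): 816 + j82 → |·| = √(816²+82²) = √672580 ≈ 820.11, ∠ = arctan(82/816) ≈ 5.74°
pole at origin: |s| = 82, ∠ = 90.00° (in denominator)
|T| = 20 · 59287 / 5.6059e+06 ≈ 0.21152
Gain = 20 log₁₀(0.21152) ≈ -13.49 dB
∠T = 93.03° − 175.37° = -82.34°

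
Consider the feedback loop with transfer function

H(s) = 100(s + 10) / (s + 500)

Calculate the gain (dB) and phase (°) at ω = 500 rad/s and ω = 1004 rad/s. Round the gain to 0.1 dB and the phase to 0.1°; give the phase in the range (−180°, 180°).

ω = 500: 37.0 dB, 43.9°; ω = 1004: 39.0 dB, 25.9°

At s = jω = j500:
zero (s+10): 10 + j500 → |·| = √(10²+500²) = √250100 ≈ 500.1, ∠ = arctan(500/10) ≈ 88.85°
pole (s+500): 500 + j500 → |·| = √(500²+500²) = √500000 ≈ 707.11, ∠ = arctan(500/500) ≈ 45.00°
|H| = 100 · 500.1 / 707.11 ≈ 70.724
Gain = 20 log₁₀(70.724) ≈ 36.99 dB
∠H = 88.85° − 45.00° = 43.85°

At s = jω = j1004:
zero (s+10): 10 + j1004 → |·| = √(10²+1004²) = √1008116 ≈ 1004, ∠ = arctan(1004/10) ≈ 89.43°
pole (s+500): 500 + j1004 → |·| = √(500²+1004²) = √1258016 ≈ 1121.6, ∠ = arctan(1004/500) ≈ 63.53°
|H| = 100 · 1004 / 1121.6 ≈ 89.515
Gain = 20 log₁₀(89.515) ≈ 39.04 dB
∠H = 89.43° − 63.53° = 25.90°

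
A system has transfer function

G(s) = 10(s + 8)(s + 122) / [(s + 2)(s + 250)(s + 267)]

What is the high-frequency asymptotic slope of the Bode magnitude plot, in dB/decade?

Each pole contributes −20 dB/decade at high frequency; each zero contributes +20 dB/decade.
Net: 2 zero(s) − 3 pole(s) → -20 dB/decade.

-20 dB/decade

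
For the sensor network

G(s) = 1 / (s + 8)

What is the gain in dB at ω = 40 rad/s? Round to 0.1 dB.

Substitute s = j40:
Numerator: 1 = 1 + j0
Denominator: (j40) + 8 = 8 + j40
|N| = √(1² + 0²) ≈ 1, ∠N ≈ 0.00°
|D| = √(8² + 40²) ≈ 40.792, ∠D ≈ 78.69°
|G| = 1 / 40.792 ≈ 0.024515
Gain = 20 log₁₀(0.024515) ≈ -32.21 dB

-32.2 dB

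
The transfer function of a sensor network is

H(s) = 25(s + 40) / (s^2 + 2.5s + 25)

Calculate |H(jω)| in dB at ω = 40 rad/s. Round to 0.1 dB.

-1.0 dB

At s = jω = j40:
zero (s+40): 40 + j40 → |·| = √(40²+40²) = √3200 ≈ 56.569, ∠ = arctan(40/40) ≈ 45.00°
quadratic: (j40)² + 2.5·j40 + 25 = -1575 + j100 → |·| ≈ 1578.2, ∠ ≈ 176.37°
|H| = 25 · 56.569 / 1578.2 ≈ 0.8961
Gain = 20 log₁₀(0.8961) ≈ -0.95 dB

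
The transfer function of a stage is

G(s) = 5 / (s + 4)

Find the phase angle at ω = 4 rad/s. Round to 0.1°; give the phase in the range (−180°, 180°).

-45.0°

Substitute s = j4:
Numerator: 5 = 5 + j0
Denominator: (j4) + 4 = 4 + j4
|N| = √(5² + 0²) ≈ 5, ∠N ≈ 0.00°
|D| = √(4² + 4²) ≈ 5.6569, ∠D ≈ 45.00°
∠G = 0.00° − 45.00° = -45.00°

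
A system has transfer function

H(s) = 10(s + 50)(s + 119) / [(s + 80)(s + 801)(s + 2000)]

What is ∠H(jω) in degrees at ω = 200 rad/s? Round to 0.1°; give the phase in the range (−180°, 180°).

47.3°

At s = jω = j200:
zero (s+50): 50 + j200 → |·| = √(50²+200²) = √42500 ≈ 206.16, ∠ = arctan(200/50) ≈ 75.96°
zero (s+119): 119 + j200 → |·| = √(119²+200²) = √54161 ≈ 232.73, ∠ = arctan(200/119) ≈ 59.25°
pole (s+80): 80 + j200 → |·| = √(80²+200²) = √46400 ≈ 215.41, ∠ = arctan(200/80) ≈ 68.20°
pole (s+801): 801 + j200 → |·| = √(801²+200²) = √681601 ≈ 825.59, ∠ = arctan(200/801) ≈ 14.02°
pole (s+2000): 2000 + j200 → |·| = √(2000²+200²) = √4040000 ≈ 2010, ∠ = arctan(200/2000) ≈ 5.71°
∠H = 135.21° − 87.93° = 47.28°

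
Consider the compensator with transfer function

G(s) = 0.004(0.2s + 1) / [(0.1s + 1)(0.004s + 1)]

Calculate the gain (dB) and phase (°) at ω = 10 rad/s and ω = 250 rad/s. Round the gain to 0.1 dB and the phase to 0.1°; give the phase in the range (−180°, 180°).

ω = 10: -44.0 dB, 16.1°; ω = 250: -45.0 dB, -43.9°

At ω = 10 rad/s:
zero (1 + j10·0.2) = 1 + j2 → |·| ≈ 2.2361, ∠ ≈ 63.43°
pole (1 + j10·0.1) = 1 + j1 → |·| ≈ 1.4142, ∠ ≈ 45.00°
pole (1 + j10·0.004) = 1 + j0.04 → |·| ≈ 1.0008, ∠ ≈ 2.29°
|G| = 0.004 · 2.2361 / (1.4142 · 1.0008) ≈ 0.0063197
Gain = 20 log₁₀(0.0063197) ≈ -43.99 dB
∠G = (63.43°) − (45.00° + 2.29°) = 16.14°

At ω = 250 rad/s:
zero (1 + j250·0.2) = 1 + j50 → |·| ≈ 50.01, ∠ ≈ 88.85°
pole (1 + j250·0.1) = 1 + j25 → |·| ≈ 25.02, ∠ ≈ 87.71°
pole (1 + j250·0.004) = 1 + j1 → |·| ≈ 1.4142, ∠ ≈ 45.00°
|G| = 0.004 · 50.01 / (25.02 · 1.4142) ≈ 0.0056535
Gain = 20 log₁₀(0.0056535) ≈ -44.95 dB
∠G = (88.85°) − (87.71° + 45.00°) = -43.86°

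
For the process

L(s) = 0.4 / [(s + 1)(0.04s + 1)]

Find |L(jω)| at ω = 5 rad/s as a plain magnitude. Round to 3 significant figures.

At ω = 5 rad/s:
pole (1 + j5·1) = 1 + j5 → |·| ≈ 5.099, ∠ ≈ 78.69°
pole (1 + j5·0.04) = 1 + j0.2 → |·| ≈ 1.0198, ∠ ≈ 11.31°
|L| = 0.4 · 1 / (5.099 · 1.0198) ≈ 0.076924

0.0769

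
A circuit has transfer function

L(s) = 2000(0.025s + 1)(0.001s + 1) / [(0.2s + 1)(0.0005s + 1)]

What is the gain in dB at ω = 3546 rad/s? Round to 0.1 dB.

53.1 dB

At ω = 3546 rad/s:
zero (1 + j3546·0.025) = 1 + j88.65 → |·| ≈ 88.656, ∠ ≈ 89.35°
zero (1 + j3546·0.001) = 1 + j3.546 → |·| ≈ 3.6843, ∠ ≈ 74.25°
pole (1 + j3546·0.2) = 1 + j709.2 → |·| ≈ 709.2, ∠ ≈ 89.92°
pole (1 + j3546·0.0005) = 1 + j1.773 → |·| ≈ 2.0356, ∠ ≈ 60.58°
|L| = 2000 · 88.656 · 3.6843 / (709.2 · 2.0356) ≈ 452.51
Gain = 20 log₁₀(452.51) ≈ 53.11 dB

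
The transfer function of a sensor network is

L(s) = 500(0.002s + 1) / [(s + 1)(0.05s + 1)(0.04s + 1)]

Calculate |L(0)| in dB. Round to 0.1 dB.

54.0 dB

L(0) = 500 · 1 / 1 = 500
20 log₁₀(500) ≈ 53.98 dB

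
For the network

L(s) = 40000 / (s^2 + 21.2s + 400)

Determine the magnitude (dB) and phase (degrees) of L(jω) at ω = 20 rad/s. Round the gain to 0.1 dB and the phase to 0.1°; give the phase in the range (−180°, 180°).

39.5 dB, -90.0°

At s = jω = j20:
quadratic: (j20)² + 21.2·j20 + 400 = 0 + j424 → |·| ≈ 424, ∠ ≈ 90.00°
|L| = 40000 / 424 ≈ 94.34
Gain = 20 log₁₀(94.34) ≈ 39.49 dB
∠L = 0.00° − 90.00° = -90.00°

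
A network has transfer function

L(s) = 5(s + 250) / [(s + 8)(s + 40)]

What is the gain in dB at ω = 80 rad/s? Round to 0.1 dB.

-14.8 dB

At s = jω = j80:
zero (s+250): 250 + j80 → |·| = √(250²+80²) = √68900 ≈ 262.49, ∠ = arctan(80/250) ≈ 17.74°
pole (s+8): 8 + j80 → |·| = √(8²+80²) = √6464 ≈ 80.399, ∠ = arctan(80/8) ≈ 84.29°
pole (s+40): 40 + j80 → |·| = √(40²+80²) = √8000 ≈ 89.443, ∠ = arctan(80/40) ≈ 63.43°
|L| = 5 · 262.49 / 7191.1 ≈ 0.18251
Gain = 20 log₁₀(0.18251) ≈ -14.77 dB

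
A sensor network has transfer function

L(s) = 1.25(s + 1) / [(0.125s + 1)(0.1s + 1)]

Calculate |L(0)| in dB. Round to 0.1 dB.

1.9 dB

L(0) = 1.25 · 1 / 1 = 1.25
20 log₁₀(1.25) ≈ 1.94 dB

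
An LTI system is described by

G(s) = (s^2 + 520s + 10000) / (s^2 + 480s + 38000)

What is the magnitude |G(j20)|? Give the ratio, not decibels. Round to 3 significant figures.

0.365

Substitute s = j20:
Numerator: (j20)^2 + 520(j20) + 10000 = 9600 + j10400
Denominator: (j20)^2 + 480(j20) + 38000 = 37600 + j9600
|N| = √(9600² + 10400²) ≈ 14153, ∠N ≈ 47.29°
|D| = √(37600² + 9600²) ≈ 38806, ∠D ≈ 14.32°
|G| = 14153 / 38806 ≈ 0.36471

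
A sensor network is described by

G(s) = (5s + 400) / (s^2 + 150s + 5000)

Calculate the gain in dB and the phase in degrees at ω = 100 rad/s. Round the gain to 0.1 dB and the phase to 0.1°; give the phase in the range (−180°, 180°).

-27.9 dB, -57.1°

Substitute s = j100:
Numerator: 5(j100) + 400 = 400 + j500
Denominator: (j100)^2 + 150(j100) + 5000 = -5000 + j15000
|N| = √(400² + 500²) ≈ 640.31, ∠N ≈ 51.34°
|D| = √(5000² + 15000²) ≈ 15811, ∠D ≈ 108.43°
|G| = 640.31 / 15811 ≈ 0.040498
Gain = 20 log₁₀(0.040498) ≈ -27.85 dB
∠G = 51.34° − 108.43° = -57.09°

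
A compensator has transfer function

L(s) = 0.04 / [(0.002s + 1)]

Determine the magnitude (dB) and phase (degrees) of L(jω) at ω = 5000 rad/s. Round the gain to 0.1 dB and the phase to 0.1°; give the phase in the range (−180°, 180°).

-48.0 dB, -84.3°

At ω = 5000 rad/s:
pole (1 + j5000·0.002) = 1 + j10 → |·| ≈ 10.05, ∠ ≈ 84.29°
|L| = 0.04 · 1 / (10.05) ≈ 0.0039801
Gain = 20 log₁₀(0.0039801) ≈ -48.00 dB
∠L = (0°) − (84.29°) = -84.29°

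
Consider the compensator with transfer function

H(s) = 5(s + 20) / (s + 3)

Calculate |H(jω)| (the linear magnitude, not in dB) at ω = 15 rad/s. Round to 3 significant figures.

At s = jω = j15:
zero (s+20): 20 + j15 → |·| = √(20²+15²) = √625 ≈ 25, ∠ = arctan(15/20) ≈ 36.87°
pole (s+3): 3 + j15 → |·| = √(3²+15²) = √234 ≈ 15.297, ∠ = arctan(15/3) ≈ 78.69°
|H| = 5 · 25 / 15.297 ≈ 8.1715

8.17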